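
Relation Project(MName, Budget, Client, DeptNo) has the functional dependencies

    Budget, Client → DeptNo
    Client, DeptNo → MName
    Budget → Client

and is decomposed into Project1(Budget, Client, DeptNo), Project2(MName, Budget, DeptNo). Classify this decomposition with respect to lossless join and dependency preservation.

Lossless test: (Budget, DeptNo)⁺ = {MName, Budget, Client, DeptNo}, which contains all of one fragment — lossless.
Dependency preservation: the restricted closure of {Client, DeptNo} across the fragments never reaches {MName}, so Client, DeptNo → MName cannot be enforced without a join — not preserved.

lossless but not dependency-preserving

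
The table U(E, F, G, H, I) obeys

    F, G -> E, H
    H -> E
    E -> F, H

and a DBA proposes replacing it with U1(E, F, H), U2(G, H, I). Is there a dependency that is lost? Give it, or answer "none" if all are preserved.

F, G -> E, H

Check F, G → E, H: no single fragment contains all of {E, F, G, H}, and the restricted closure of {F, G} across the fragments never reaches {E, H}.
H → E is preserved.
E → F, H is preserved.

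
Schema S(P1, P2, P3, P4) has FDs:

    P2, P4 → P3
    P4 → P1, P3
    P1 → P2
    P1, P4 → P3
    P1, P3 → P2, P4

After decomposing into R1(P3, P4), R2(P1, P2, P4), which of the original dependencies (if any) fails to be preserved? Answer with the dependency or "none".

P1, P3 → P2, P4

Check P1, P3 → P2, P4: no single fragment contains all of {P1, P2, P3, P4}, and the restricted closure of {P1, P3} across the fragments never reaches {P2, P4}.
P2, P4 → P3 is preserved.
P4 → P1, P3 is preserved.
P1 → P2 is preserved.
P1, P4 → P3 is preserved.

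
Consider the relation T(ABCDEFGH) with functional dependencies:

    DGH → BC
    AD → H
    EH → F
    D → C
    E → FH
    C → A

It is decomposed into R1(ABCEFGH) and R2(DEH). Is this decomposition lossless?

No

Common attributes: R1 ∩ R2 = {EH}.
Closure of {EH}: EH → F applies, adding F. So (EH)⁺ = {EFH}.
The closure contains neither all of R1 = {ABCEFGH} nor all of R2 = {DEH}, so the common attributes are not a superkey of either fragment. The join is lossy.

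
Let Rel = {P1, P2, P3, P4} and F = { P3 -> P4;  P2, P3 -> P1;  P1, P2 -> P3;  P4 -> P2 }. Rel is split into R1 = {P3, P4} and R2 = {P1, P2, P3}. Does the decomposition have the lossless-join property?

Yes

Common attributes: R1 ∩ R2 = {P3}.
Closure of {P3}: P3 → P4 applies, adding P4; P4 → P2 applies, adding P2; P2, P3 → P1 applies, adding P1. So (P3)⁺ = {P1, P2, P3, P4}.
This closure contains every attribute of R1, so R1 ∩ R2 → R1. The join is lossless.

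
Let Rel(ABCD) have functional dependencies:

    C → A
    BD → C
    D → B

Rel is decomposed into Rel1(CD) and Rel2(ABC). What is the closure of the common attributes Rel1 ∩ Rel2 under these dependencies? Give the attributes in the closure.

Rel1 ∩ Rel2 = {C}.
C → A applies, adding A
Closure: {AC}.

AC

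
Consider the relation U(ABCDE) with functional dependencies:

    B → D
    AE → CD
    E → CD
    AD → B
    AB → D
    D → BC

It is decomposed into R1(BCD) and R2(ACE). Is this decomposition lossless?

No

Common attributes: R1 ∩ R2 = {C}.
No dependency enlarges {C}, so (C)⁺ = {C}.
The closure contains neither all of R1 = {BCD} nor all of R2 = {ACE}, so the common attributes are not a superkey of either fragment. The join is lossy.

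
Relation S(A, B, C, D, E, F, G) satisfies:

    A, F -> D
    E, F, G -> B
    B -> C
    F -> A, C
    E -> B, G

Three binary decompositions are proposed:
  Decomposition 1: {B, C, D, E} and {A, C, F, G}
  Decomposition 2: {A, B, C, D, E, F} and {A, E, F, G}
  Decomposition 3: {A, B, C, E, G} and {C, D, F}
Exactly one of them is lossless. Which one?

Decomposition 1: common = {C}, closure = {C} → lossy.
Decomposition 2: common = {A, E, F}, closure = {A, B, C, D, E, F, G} → lossless.
Decomposition 3: common = {C}, closure = {C} → lossy.

Decomposition 2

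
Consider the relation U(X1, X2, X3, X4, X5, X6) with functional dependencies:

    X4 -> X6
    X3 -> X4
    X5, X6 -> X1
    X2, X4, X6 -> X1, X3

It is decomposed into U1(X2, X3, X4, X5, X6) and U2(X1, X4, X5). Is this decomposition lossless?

Common attributes: U1 ∩ U2 = {X4, X5}.
Closure of {X4, X5}: X4 → X6 applies, adding X6; X5, X6 → X1 applies, adding X1. So (X4, X5)⁺ = {X1, X4, X5, X6}.
This closure contains every attribute of U2, so U1 ∩ U2 → U2. The join is lossless.

Yes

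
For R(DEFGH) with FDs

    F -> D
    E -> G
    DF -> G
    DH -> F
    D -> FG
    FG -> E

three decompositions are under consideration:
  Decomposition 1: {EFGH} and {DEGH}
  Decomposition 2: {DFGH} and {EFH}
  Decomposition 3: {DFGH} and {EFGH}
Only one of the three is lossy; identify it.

Decomposition 1

Decomposition 1: common = {EGH}, closure = {EGH} → lossy.
Decomposition 2: common = {FH}, closure = {DEFGH} → lossless.
Decomposition 3: common = {FGH}, closure = {DEFGH} → lossless.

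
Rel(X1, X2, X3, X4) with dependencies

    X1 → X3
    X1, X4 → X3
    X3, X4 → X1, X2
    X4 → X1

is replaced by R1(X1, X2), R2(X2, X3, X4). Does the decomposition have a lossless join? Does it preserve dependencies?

Lossless test: (X2)⁺ = {X2}, which is a superkey of neither fragment — lossy.
Dependency preservation: the restricted closure of {X1} across the fragments never reaches {X3}, so X1 → X3 cannot be enforced without a join — not preserved.

lossy and not dependency-preserving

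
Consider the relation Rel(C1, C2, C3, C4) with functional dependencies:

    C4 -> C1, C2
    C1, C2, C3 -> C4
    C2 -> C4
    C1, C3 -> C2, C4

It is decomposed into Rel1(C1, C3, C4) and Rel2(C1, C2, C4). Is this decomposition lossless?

Yes

Common attributes: Rel1 ∩ Rel2 = {C1, C4}.
Closure of {C1, C4}: C4 → C1, C2 applies, adding C2. So (C1, C4)⁺ = {C1, C2, C4}.
This closure contains every attribute of Rel2, so Rel1 ∩ Rel2 → Rel2. The join is lossless.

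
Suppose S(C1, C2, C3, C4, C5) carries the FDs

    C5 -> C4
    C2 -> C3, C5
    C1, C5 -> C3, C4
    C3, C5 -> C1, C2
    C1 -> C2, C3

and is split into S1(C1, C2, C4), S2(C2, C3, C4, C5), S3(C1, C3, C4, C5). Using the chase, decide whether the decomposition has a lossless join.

Yes

Chase test. Columns are C1, C2, C3, C4, C5; row i has aⱼ where attribute j ∈ Si, else bᵢⱼ.
Initial tableau (one row per fragment):
  row 1: a1 a2 b13 a4 b15
  row 2: b21 a2 a3 a4 a5
  row 3: a1 b32 a3 a4 a5
Rows 1 and 2 agree on C2; apply C2→C3, C5 and equate their C3, C5 entries.
Rows 1 and 2 agree on C3, C5; apply C3, C5→C1, C2 and equate their C1, C2 entries.
Rows 1 and 3 agree on C3, C5; apply C3, C5→C1, C2 and equate their C1, C2 entries.
Row 1 is now all distinguished symbols — the join is lossless.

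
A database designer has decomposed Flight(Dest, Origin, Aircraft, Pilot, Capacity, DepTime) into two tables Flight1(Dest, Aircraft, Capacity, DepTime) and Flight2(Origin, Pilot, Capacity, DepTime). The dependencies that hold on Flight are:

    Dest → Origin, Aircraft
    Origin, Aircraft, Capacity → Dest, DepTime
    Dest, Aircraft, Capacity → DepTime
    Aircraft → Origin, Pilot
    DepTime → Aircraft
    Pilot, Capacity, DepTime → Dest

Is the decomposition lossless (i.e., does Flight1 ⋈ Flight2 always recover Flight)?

Yes

Common attributes: Flight1 ∩ Flight2 = {Capacity, DepTime}.
Closure of {Capacity, DepTime}: DepTime → Aircraft applies, adding Aircraft; Aircraft → Origin, Pilot applies, adding Origin, Pilot; Pilot, Capacity, DepTime → Dest applies, adding Dest. So (Capacity, DepTime)⁺ = {Dest, Origin, Aircraft, Pilot, Capacity, DepTime}.
This closure contains every attribute of Flight1, so Flight1 ∩ Flight2 → Flight1. The join is lossless.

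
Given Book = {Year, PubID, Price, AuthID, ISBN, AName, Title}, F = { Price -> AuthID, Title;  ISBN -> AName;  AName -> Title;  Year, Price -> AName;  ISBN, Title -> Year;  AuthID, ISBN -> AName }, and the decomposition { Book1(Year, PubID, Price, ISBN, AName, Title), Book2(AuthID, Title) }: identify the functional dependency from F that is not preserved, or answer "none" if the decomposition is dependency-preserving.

Price -> AuthID, Title

Check Price → AuthID, Title: no single fragment contains all of {Price, AuthID, Title}, and the restricted closure of {Price} across the fragments never reaches {AuthID, Title}.
ISBN → AName is preserved.
AName → Title is preserved.
Year, Price → AName is preserved.
ISBN, Title → Year is preserved.
AuthID, ISBN → AName is preserved.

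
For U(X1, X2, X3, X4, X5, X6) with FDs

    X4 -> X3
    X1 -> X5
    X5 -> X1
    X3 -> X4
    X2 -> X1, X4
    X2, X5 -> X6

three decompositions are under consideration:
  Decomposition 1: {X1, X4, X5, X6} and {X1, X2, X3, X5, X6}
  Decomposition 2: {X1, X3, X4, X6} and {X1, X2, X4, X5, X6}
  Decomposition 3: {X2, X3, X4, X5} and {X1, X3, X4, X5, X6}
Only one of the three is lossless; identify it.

Decomposition 1: common = {X1, X5, X6}, closure = {X1, X5, X6} → lossy.
Decomposition 2: common = {X1, X4, X6}, closure = {X1, X3, X4, X5, X6} → lossless.
Decomposition 3: common = {X3, X4, X5}, closure = {X1, X3, X4, X5} → lossy.

Decomposition 2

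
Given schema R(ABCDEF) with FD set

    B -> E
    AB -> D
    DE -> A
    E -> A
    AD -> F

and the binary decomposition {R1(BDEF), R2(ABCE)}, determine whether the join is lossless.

Yes

Common attributes: R1 ∩ R2 = {BE}.
Closure of {BE}: E → A applies, adding A; AB → D applies, adding D; AD → F applies, adding F. So (BE)⁺ = {ABDEF}.
This closure contains every attribute of R1, so R1 ∩ R2 → R1. The join is lossless.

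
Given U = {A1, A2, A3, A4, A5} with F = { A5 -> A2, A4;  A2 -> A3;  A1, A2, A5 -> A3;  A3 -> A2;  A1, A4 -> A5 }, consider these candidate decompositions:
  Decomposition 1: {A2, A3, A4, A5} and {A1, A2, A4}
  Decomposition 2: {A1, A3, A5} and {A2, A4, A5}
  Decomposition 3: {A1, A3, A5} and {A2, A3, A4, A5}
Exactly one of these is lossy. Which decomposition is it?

Decomposition 1: common = {A2, A4}, closure = {A2, A3, A4} → lossy.
Decomposition 2: common = {A5}, closure = {A2, A3, A4, A5} → lossless.
Decomposition 3: common = {A3, A5}, closure = {A2, A3, A4, A5} → lossless.

Decomposition 1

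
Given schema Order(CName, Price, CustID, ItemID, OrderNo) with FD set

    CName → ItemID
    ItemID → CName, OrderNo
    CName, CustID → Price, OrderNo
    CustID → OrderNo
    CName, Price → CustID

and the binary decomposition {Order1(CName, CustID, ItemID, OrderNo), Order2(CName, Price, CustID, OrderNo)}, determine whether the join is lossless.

Yes

Common attributes: Order1 ∩ Order2 = {CName, CustID, OrderNo}.
Closure of {CName, CustID, OrderNo}: CName → ItemID applies, adding ItemID; CName, CustID → Price, OrderNo applies, adding Price. So (CName, CustID, OrderNo)⁺ = {CName, Price, CustID, ItemID, OrderNo}.
This closure contains every attribute of Order1, so Order1 ∩ Order2 → Order1. The join is lossless.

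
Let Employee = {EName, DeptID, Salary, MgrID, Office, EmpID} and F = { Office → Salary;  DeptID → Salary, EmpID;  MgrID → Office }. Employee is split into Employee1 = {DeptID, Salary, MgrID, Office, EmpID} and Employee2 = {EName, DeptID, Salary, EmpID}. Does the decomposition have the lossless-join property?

No

Common attributes: Employee1 ∩ Employee2 = {DeptID, Salary, EmpID}.
No dependency enlarges {DeptID, Salary, EmpID}, so (DeptID, Salary, EmpID)⁺ = {DeptID, Salary, EmpID}.
The closure contains neither all of Employee1 = {DeptID, Salary, MgrID, Office, EmpID} nor all of Employee2 = {EName, DeptID, Salary, EmpID}, so the common attributes are not a superkey of either fragment. The join is lossy.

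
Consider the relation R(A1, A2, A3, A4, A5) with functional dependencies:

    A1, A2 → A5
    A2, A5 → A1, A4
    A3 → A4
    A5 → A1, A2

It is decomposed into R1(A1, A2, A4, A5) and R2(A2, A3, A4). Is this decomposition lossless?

Common attributes: R1 ∩ R2 = {A2, A4}.
No dependency enlarges {A2, A4}, so (A2, A4)⁺ = {A2, A4}.
The closure contains neither all of R1 = {A1, A2, A4, A5} nor all of R2 = {A2, A3, A4}, so the common attributes are not a superkey of either fragment. The join is lossy.

No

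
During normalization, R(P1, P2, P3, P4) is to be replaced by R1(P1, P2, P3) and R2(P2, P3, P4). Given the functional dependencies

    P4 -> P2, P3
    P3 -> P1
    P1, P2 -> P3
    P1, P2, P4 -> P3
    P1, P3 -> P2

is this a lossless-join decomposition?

Yes

Common attributes: R1 ∩ R2 = {P2, P3}.
Closure of {P2, P3}: P3 → P1 applies, adding P1. So (P2, P3)⁺ = {P1, P2, P3}.
This closure contains every attribute of R1, so R1 ∩ R2 → R1. The join is lossless.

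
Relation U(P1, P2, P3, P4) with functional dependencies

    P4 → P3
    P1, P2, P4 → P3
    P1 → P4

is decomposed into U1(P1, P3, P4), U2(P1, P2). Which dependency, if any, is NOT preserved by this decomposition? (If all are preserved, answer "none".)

none

P4 → P3 lies within U1.
P1, P2, P4 → P3: restricted closure across fragments reaches P3.
P1 → P4 lies within U1.
Every dependency is enforceable on the fragments, so the decomposition is dependency-preserving.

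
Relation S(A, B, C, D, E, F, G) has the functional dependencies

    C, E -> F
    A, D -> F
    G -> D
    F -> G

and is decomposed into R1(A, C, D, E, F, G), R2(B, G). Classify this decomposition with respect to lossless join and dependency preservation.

lossy but dependency-preserving

Lossless test: (G)⁺ = {D, G}, which is a superkey of neither fragment — lossy.
Dependency preservation: every FD's attributes lie within a single fragment, so each can be enforced locally — preserved.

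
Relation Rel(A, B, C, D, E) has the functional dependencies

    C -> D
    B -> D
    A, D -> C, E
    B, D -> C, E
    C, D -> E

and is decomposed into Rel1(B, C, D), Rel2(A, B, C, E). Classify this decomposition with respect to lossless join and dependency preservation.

lossless but not dependency-preserving

Lossless test: (B, C)⁺ = {B, C, D, E}, which contains all of one fragment — lossless.
Dependency preservation: the restricted closure of {A, D} across the fragments never reaches {C, E}, so A, D → C, E cannot be enforced without a join — not preserved.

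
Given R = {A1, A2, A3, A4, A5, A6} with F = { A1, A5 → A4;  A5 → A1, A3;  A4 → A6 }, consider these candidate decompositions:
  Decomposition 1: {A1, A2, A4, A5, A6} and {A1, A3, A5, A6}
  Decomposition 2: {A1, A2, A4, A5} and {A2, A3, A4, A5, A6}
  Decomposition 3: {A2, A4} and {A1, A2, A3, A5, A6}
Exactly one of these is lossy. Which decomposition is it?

Decomposition 1: common = {A1, A5, A6}, closure = {A1, A3, A4, A5, A6} → lossless.
Decomposition 2: common = {A2, A4, A5}, closure = {A1, A2, A3, A4, A5, A6} → lossless.
Decomposition 3: common = {A2}, closure = {A2} → lossy.

Decomposition 3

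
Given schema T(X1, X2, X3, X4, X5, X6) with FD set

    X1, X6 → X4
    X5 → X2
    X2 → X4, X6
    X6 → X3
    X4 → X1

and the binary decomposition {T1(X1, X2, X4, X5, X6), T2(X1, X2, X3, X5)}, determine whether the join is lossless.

Yes

Common attributes: T1 ∩ T2 = {X1, X2, X5}.
Closure of {X1, X2, X5}: X2 → X4, X6 applies, adding X4, X6; X6 → X3 applies, adding X3. So (X1, X2, X5)⁺ = {X1, X2, X3, X4, X5, X6}.
This closure contains every attribute of T1, so T1 ∩ T2 → T1. The join is lossless.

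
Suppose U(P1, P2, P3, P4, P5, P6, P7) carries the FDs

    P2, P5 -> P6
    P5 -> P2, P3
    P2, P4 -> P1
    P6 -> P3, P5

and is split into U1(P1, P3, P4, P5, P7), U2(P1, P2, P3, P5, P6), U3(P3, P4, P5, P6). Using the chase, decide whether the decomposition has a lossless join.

Chase test. Columns are P1, P2, P3, P4, P5, P6, P7; row i has aⱼ where attribute j ∈ Ui, else bᵢⱼ.
Initial tableau (one row per fragment):
  row 1: a1 b12 a3 a4 a5 b16 a7
  row 2: a1 a2 a3 b24 a5 a6 b27
  row 3: b31 b32 a3 a4 a5 a6 b37
Rows 1 and 2 agree on P5; apply P5→P2, P3 and equate their P2, P3 entries.
Rows 1 and 3 agree on P5; apply P5→P2, P3 and equate their P2, P3 entries.
Rows 1 and 3 agree on P2, P4; apply P2, P4→P1 and equate their P1 entries.
Rows 1 and 2 agree on P2, P5; apply P2, P5→P6 and equate their P6 entries.
Row 1 is now all distinguished symbols — the join is lossless.

Yes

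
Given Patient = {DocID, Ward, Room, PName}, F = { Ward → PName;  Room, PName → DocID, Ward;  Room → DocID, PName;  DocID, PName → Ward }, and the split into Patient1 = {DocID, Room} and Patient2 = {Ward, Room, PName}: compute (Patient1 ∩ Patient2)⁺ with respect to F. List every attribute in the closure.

Patient1 ∩ Patient2 = {Room}.
Room → DocID, PName applies, adding DocID, PName
DocID, PName → Ward applies, adding Ward
Closure: {DocID, Ward, Room, PName}.

DocID, Ward, Room, PName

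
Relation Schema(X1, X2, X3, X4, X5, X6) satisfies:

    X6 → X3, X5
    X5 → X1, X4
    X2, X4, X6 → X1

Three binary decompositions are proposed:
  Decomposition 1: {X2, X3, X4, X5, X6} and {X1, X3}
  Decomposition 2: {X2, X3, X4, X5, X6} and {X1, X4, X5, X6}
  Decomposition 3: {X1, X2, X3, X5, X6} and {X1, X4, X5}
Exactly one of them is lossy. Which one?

Decomposition 1

Decomposition 1: common = {X3}, closure = {X3} → lossy.
Decomposition 2: common = {X4, X5, X6}, closure = {X1, X3, X4, X5, X6} → lossless.
Decomposition 3: common = {X1, X5}, closure = {X1, X4, X5} → lossless.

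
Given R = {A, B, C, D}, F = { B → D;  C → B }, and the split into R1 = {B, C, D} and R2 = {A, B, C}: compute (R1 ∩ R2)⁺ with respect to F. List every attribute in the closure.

B, C, D

R1 ∩ R2 = {B, C}.
B → D applies, adding D
Closure: {B, C, D}.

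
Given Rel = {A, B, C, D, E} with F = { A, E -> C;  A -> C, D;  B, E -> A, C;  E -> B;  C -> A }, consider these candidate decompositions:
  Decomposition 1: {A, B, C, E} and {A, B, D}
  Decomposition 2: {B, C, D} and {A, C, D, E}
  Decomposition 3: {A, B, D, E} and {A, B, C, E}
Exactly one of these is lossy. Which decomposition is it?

Decomposition 1: common = {A, B}, closure = {A, B, C, D} → lossless.
Decomposition 2: common = {C, D}, closure = {A, C, D} → lossy.
Decomposition 3: common = {A, B, E}, closure = {A, B, C, D, E} → lossless.

Decomposition 2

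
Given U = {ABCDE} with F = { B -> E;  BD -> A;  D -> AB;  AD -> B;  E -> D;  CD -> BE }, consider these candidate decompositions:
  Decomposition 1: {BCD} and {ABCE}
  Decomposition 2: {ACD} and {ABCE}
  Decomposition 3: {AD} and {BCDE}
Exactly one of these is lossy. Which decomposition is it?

Decomposition 1: common = {BC}, closure = {ABCDE} → lossless.
Decomposition 2: common = {AC}, closure = {AC} → lossy.
Decomposition 3: common = {D}, closure = {ABDE} → lossless.

Decomposition 2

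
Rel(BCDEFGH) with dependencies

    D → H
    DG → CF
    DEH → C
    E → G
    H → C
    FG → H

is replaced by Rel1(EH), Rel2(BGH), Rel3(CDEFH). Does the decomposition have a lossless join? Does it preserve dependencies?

Lossless test (chase): Rows 1 and 3 agree on E; apply E→G and equate their G entries. Rows 1 and 2 agree on H; apply H→C and equate their C entries. Rows 1 and 3 agree on H; apply H→C and equate their C entries. No row becomes fully distinguished — the join is lossy.
Dependency preservation: the restricted closure of {DG} across the fragments never reaches {CF}, so DG → CF cannot be enforced without a join — not preserved.

lossy and not dependency-preserving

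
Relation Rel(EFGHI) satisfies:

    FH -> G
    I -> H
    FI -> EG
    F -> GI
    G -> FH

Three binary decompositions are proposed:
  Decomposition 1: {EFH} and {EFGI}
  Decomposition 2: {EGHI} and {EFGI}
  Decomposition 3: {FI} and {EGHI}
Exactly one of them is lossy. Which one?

Decomposition 1: common = {EF}, closure = {EFGHI} → lossless.
Decomposition 2: common = {EGI}, closure = {EFGHI} → lossless.
Decomposition 3: common = {I}, closure = {HI} → lossy.

Decomposition 3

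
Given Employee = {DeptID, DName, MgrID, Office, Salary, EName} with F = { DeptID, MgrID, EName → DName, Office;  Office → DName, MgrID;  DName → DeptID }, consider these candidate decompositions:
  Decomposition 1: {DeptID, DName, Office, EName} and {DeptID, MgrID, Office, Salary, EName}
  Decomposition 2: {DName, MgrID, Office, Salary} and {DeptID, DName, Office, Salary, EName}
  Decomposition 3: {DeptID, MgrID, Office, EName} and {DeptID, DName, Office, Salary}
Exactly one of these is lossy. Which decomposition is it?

Decomposition 3

Decomposition 1: common = {DeptID, Office, EName}, closure = {DeptID, DName, MgrID, Office, EName} → lossless.
Decomposition 2: common = {DName, Office, Salary}, closure = {DeptID, DName, MgrID, Office, Salary} → lossless.
Decomposition 3: common = {DeptID, Office}, closure = {DeptID, DName, MgrID, Office} → lossy.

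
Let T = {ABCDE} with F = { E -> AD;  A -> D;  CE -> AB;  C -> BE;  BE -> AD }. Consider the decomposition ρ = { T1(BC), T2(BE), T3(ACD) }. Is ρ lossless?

Chase test. Columns are ABCDE; row i has aⱼ where attribute j ∈ Ti, else bᵢⱼ.
Initial tableau (one row per fragment):
  row 1: b11 a2 a3 b14 b15
  row 2: b21 a2 b23 b24 a5
  row 3: a1 b32 a3 a4 b35
Rows 1 and 3 agree on C; apply C→BE and equate their BE entries.
Rows 1 and 3 agree on BE; apply BE→AD and equate their AD entries.
No row becomes fully distinguished — the join is lossy.

No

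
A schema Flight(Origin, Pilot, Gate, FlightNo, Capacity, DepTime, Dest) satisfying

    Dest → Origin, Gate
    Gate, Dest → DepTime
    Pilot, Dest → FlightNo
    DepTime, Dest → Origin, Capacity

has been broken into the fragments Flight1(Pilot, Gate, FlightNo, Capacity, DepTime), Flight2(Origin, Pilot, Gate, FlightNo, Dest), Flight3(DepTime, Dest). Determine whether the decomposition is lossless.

Chase test. Columns are Origin, Pilot, Gate, FlightNo, Capacity, DepTime, Dest; row i has aⱼ where attribute j ∈ Flighti, else bᵢⱼ.
Initial tableau (one row per fragment):
  row 1: b11 a2 a3 a4 a5 a6 b17
  row 2: a1 a2 a3 a4 b25 b26 a7
  row 3: b31 b32 b33 b34 b35 a6 a7
Rows 2 and 3 agree on Dest; apply Dest→Origin, Gate and equate their Origin, Gate entries.
Rows 2 and 3 agree on Gate, Dest; apply Gate, Dest→DepTime and equate their DepTime entries.
Rows 2 and 3 agree on DepTime, Dest; apply DepTime, Dest→Origin, Capacity and equate their Origin, Capacity entries.
No row becomes fully distinguished — the join is lossy.

No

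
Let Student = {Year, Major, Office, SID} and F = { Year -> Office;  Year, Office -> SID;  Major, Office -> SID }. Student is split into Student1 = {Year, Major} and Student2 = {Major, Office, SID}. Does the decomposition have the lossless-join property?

No

Common attributes: Student1 ∩ Student2 = {Major}.
No dependency enlarges {Major}, so (Major)⁺ = {Major}.
The closure contains neither all of Student1 = {Year, Major} nor all of Student2 = {Major, Office, SID}, so the common attributes are not a superkey of either fragment. The join is lossy.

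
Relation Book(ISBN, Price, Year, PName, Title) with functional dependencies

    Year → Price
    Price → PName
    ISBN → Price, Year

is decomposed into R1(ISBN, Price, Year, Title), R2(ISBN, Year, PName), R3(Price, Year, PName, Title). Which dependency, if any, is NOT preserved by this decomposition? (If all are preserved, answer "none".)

Year → Price lies within R1.
Price → PName lies within R3.
ISBN → Price, Year lies within R1.
Every dependency is enforceable on the fragments, so the decomposition is dependency-preserving.

none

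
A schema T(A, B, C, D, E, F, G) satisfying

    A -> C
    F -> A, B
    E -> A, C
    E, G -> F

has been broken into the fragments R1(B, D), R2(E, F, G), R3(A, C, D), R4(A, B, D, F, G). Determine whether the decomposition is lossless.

Chase test. Columns are A, B, C, D, E, F, G; row i has aⱼ where attribute j ∈ Ri, else bᵢⱼ.
Initial tableau (one row per fragment):
  row 1: b11 a2 b13 a4 b15 b16 b17
  row 2: b21 b22 b23 b24 a5 a6 a7
  row 3: a1 b32 a3 a4 b35 b36 b37
  row 4: a1 a2 b43 a4 b45 a6 a7
Rows 3 and 4 agree on A; apply A→C and equate their C entries.
Rows 2 and 4 agree on F; apply F→A, B and equate their A, B entries.
Rows 2 and 3 agree on A; apply A→C and equate their C entries.
No row becomes fully distinguished — the join is lossy.

No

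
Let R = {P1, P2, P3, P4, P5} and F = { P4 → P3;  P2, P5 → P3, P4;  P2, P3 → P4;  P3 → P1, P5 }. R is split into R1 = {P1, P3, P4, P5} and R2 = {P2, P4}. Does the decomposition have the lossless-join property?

Common attributes: R1 ∩ R2 = {P4}.
Closure of {P4}: P4 → P3 applies, adding P3; P3 → P1, P5 applies, adding P1, P5. So (P4)⁺ = {P1, P3, P4, P5}.
This closure contains every attribute of R1, so R1 ∩ R2 → R1. The join is lossless.

Yes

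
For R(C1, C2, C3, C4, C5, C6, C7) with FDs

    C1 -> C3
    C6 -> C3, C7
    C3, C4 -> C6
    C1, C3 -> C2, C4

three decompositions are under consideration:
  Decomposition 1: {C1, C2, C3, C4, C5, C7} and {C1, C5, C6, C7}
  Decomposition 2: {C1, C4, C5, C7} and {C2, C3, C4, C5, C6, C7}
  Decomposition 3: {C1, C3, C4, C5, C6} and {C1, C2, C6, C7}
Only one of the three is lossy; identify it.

Decomposition 1: common = {C1, C5, C7}, closure = {C1, C2, C3, C4, C5, C6, C7} → lossless.
Decomposition 2: common = {C4, C5, C7}, closure = {C4, C5, C7} → lossy.
Decomposition 3: common = {C1, C6}, closure = {C1, C2, C3, C4, C6, C7} → lossless.

Decomposition 2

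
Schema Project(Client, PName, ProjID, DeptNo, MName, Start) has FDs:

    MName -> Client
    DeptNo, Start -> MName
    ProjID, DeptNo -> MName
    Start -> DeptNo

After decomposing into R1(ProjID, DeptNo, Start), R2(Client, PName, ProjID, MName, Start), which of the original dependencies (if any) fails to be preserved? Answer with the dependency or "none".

ProjID, DeptNo -> MName

Check ProjID, DeptNo → MName: no single fragment contains all of {ProjID, DeptNo, MName}, and the restricted closure of {ProjID, DeptNo} across the fragments never reaches {MName}.
MName → Client is preserved.
DeptNo, Start → MName is preserved.
Start → DeptNo is preserved.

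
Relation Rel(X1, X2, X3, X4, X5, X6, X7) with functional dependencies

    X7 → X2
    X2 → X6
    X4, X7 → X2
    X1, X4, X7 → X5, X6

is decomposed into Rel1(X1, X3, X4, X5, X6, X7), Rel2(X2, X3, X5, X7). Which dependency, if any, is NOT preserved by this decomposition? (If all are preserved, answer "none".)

X2 → X6

Check X2 → X6: no single fragment contains all of {X2, X6}, and the restricted closure of {X2} across the fragments never reaches {X6}.
X7 → X2 is preserved.
X4, X7 → X2 is preserved.
X1, X4, X7 → X5, X6 is preserved.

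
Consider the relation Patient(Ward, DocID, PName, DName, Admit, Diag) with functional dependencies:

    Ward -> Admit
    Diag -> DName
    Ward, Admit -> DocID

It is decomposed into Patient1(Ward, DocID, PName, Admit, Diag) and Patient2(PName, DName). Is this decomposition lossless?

Common attributes: Patient1 ∩ Patient2 = {PName}.
No dependency enlarges {PName}, so (PName)⁺ = {PName}.
The closure contains neither all of Patient1 = {Ward, DocID, PName, Admit, Diag} nor all of Patient2 = {PName, DName}, so the common attributes are not a superkey of either fragment. The join is lossy.

No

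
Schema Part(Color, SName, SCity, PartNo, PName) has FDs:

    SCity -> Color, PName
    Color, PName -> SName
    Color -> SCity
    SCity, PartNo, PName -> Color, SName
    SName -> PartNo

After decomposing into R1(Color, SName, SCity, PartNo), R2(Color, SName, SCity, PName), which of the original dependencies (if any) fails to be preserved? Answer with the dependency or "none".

none

SCity → Color, PName lies within R2.
Color, PName → SName lies within R2.
Color → SCity lies within R1.
SCity, PartNo, PName → Color, SName: restricted closure across fragments reaches Color, SName.
SName → PartNo lies within R1.
Every dependency is enforceable on the fragments, so the decomposition is dependency-preserving.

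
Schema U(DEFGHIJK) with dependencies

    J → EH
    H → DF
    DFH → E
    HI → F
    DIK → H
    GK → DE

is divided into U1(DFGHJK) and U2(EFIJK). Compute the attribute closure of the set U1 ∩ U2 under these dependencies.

DEFHJK

U1 ∩ U2 = {FJK}.
J → EH applies, adding EH
H → DF applies, adding D
Closure: {DEFHJK}.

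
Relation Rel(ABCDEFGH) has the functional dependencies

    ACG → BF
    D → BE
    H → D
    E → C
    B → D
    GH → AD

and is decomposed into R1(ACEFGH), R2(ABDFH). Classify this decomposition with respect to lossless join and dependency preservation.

Lossless test: (AFH)⁺ = {ABCDEFH}, which contains all of one fragment — lossless.
Dependency preservation: the restricted closure of {ACG} across the fragments never reaches {BF}, so ACG → BF cannot be enforced without a join — not preserved.

lossless but not dependency-preserving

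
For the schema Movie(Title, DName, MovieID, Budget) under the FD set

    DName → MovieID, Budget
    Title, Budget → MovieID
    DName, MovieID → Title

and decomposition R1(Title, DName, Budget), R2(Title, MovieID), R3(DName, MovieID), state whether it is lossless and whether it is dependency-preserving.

Lossless test (chase): Rows 1 and 3 agree on DName; apply DName→MovieID, Budget and equate their MovieID, Budget entries. Rows 1 and 3 agree on DName, MovieID; apply DName, MovieID→Title and equate their Title entries. Row 1 is now all distinguished symbols — the join is lossless.
Dependency preservation: the restricted closure of {Title, Budget} across the fragments never reaches {MovieID}, so Title, Budget → MovieID cannot be enforced without a join — not preserved.

lossless but not dependency-preserving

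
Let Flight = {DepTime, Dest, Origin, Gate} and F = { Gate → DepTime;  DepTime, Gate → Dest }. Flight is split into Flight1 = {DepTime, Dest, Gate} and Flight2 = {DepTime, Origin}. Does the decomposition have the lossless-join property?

Common attributes: Flight1 ∩ Flight2 = {DepTime}.
No dependency enlarges {DepTime}, so (DepTime)⁺ = {DepTime}.
The closure contains neither all of Flight1 = {DepTime, Dest, Gate} nor all of Flight2 = {DepTime, Origin}, so the common attributes are not a superkey of either fragment. The join is lossy.

No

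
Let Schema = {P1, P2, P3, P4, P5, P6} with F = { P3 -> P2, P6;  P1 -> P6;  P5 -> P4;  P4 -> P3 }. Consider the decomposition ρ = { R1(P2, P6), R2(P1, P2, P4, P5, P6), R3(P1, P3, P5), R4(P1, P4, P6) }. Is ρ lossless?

Yes

Chase test. Columns are P1, P2, P3, P4, P5, P6; row i has aⱼ where attribute j ∈ Ri, else bᵢⱼ.
Initial tableau (one row per fragment):
  row 1: b11 a2 b13 b14 b15 a6
  row 2: a1 a2 b23 a4 a5 a6
  row 3: a1 b32 a3 b34 a5 b36
  row 4: a1 b42 b43 a4 b45 a6
Rows 2 and 3 agree on P1; apply P1→P6 and equate their P6 entries.
Rows 2 and 3 agree on P5; apply P5→P4 and equate their P4 entries.
Rows 2 and 3 agree on P4; apply P4→P3 and equate their P3 entries.
Rows 2 and 4 agree on P4; apply P4→P3 and equate their P3 entries.
Rows 2 and 3 agree on P3; apply P3→P2, P6 and equate their P2, P6 entries.
Rows 2 and 4 agree on P3; apply P3→P2, P6 and equate their P2, P6 entries.
Row 2 is now all distinguished symbols — the join is lossless.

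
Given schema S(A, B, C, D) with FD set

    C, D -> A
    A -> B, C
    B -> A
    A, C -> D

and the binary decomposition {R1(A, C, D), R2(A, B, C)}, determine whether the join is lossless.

Common attributes: R1 ∩ R2 = {A, C}.
Closure of {A, C}: A → B, C applies, adding B; A, C → D applies, adding D. So (A, C)⁺ = {A, B, C, D}.
This closure contains every attribute of R1, so R1 ∩ R2 → R1. The join is lossless.

Yes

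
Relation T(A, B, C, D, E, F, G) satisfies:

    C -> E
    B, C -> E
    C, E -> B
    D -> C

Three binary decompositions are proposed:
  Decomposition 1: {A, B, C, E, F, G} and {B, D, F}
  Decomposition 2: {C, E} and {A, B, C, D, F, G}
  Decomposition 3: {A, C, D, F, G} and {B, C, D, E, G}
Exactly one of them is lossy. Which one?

Decomposition 1

Decomposition 1: common = {B, F}, closure = {B, F} → lossy.
Decomposition 2: common = {C}, closure = {B, C, E} → lossless.
Decomposition 3: common = {C, D, G}, closure = {B, C, D, E, G} → lossless.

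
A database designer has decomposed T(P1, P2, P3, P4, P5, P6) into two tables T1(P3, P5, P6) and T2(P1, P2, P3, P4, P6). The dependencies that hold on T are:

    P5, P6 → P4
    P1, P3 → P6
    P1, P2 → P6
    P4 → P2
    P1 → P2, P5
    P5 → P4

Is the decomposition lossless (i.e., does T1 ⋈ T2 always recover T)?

No

Common attributes: T1 ∩ T2 = {P3, P6}.
No dependency enlarges {P3, P6}, so (P3, P6)⁺ = {P3, P6}.
The closure contains neither all of T1 = {P3, P5, P6} nor all of T2 = {P1, P2, P3, P4, P6}, so the common attributes are not a superkey of either fragment. The join is lossy.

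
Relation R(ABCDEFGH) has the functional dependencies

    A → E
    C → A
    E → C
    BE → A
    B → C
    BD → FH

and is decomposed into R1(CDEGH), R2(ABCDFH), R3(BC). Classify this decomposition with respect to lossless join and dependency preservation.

lossy but dependency-preserving

Lossless test (chase): Rows 1 and 2 agree on C; apply C→A and equate their A entries. Rows 1 and 3 agree on C; apply C→A and equate their A entries. Rows 1 and 2 agree on A; apply A→E and equate their E entries. Rows 1 and 3 agree on A; apply A→E and equate their E entries. No row becomes fully distinguished — the join is lossy.
Dependency preservation: A → E; BE → A are not contained in any single fragment, but the restricted closure of each left-hand side across the fragments still reaches the right-hand side; the remaining FDs each lie inside some fragment. All dependencies are preserved.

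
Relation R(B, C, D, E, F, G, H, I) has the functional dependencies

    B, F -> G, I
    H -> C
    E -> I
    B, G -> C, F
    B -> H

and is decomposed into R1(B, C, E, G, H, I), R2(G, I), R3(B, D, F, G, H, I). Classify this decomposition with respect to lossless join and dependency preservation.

lossy but dependency-preserving

Lossless test (chase): Rows 1 and 3 agree on H; apply H→C and equate their C entries. Rows 1 and 3 agree on B, G; apply B, G→C, F and equate their C, F entries. No row becomes fully distinguished — the join is lossy.
Dependency preservation: B, G → C, F is not contained in any single fragment, but the restricted closure of its left-hand side across the fragments still reaches the right-hand side; the remaining FDs each lie inside some fragment. All dependencies are preserved.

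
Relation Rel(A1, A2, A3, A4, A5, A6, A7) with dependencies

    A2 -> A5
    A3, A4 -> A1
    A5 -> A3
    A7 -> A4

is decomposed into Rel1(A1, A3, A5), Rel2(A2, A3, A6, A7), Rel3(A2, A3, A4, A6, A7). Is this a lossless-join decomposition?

No

Chase test. Columns are A1, A2, A3, A4, A5, A6, A7; row i has aⱼ where attribute j ∈ Reli, else bᵢⱼ.
Initial tableau (one row per fragment):
  row 1: a1 b12 a3 b14 a5 b16 b17
  row 2: b21 a2 a3 b24 b25 a6 a7
  row 3: b31 a2 a3 a4 b35 a6 a7
Rows 2 and 3 agree on A2; apply A2→A5 and equate their A5 entries.
Rows 2 and 3 agree on A7; apply A7→A4 and equate their A4 entries.
Rows 2 and 3 agree on A3, A4; apply A3, A4→A1 and equate their A1 entries.
No row becomes fully distinguished — the join is lossy.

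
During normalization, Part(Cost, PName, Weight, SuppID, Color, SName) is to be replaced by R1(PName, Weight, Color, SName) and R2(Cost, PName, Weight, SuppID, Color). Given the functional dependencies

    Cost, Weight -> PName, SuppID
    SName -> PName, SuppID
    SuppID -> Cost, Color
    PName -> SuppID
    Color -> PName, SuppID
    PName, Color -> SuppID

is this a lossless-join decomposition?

Common attributes: R1 ∩ R2 = {PName, Weight, Color}.
Closure of {PName, Weight, Color}: PName → SuppID applies, adding SuppID; SuppID → Cost, Color applies, adding Cost. So (PName, Weight, Color)⁺ = {Cost, PName, Weight, SuppID, Color}.
This closure contains every attribute of R2, so R1 ∩ R2 → R2. The join is lossless.

Yes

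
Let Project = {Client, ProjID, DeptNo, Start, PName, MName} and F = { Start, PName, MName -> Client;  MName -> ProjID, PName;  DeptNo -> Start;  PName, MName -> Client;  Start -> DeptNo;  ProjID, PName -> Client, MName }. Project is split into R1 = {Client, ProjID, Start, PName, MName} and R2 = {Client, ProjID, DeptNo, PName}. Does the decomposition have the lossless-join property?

Common attributes: R1 ∩ R2 = {Client, ProjID, PName}.
Closure of {Client, ProjID, PName}: ProjID, PName → Client, MName applies, adding MName. So (Client, ProjID, PName)⁺ = {Client, ProjID, PName, MName}.
The closure contains neither all of R1 = {Client, ProjID, Start, PName, MName} nor all of R2 = {Client, ProjID, DeptNo, PName}, so the common attributes are not a superkey of either fragment. The join is lossy.

No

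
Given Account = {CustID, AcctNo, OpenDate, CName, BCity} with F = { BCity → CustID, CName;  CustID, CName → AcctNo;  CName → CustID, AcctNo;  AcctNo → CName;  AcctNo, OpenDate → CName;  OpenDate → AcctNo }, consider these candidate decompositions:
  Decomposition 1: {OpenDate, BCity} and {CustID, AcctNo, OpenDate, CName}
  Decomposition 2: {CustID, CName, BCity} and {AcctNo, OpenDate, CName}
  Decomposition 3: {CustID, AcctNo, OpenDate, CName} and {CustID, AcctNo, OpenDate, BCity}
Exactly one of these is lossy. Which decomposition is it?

Decomposition 2

Decomposition 1: common = {OpenDate}, closure = {CustID, AcctNo, OpenDate, CName} → lossless.
Decomposition 2: common = {CName}, closure = {CustID, AcctNo, CName} → lossy.
Decomposition 3: common = {CustID, AcctNo, OpenDate}, closure = {CustID, AcctNo, OpenDate, CName} → lossless.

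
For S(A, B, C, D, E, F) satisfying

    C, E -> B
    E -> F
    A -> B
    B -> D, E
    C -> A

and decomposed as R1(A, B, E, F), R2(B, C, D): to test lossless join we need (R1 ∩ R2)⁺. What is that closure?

R1 ∩ R2 = {B}.
B → D, E applies, adding D, E
E → F applies, adding F
Closure: {B, D, E, F}.

B, D, E, F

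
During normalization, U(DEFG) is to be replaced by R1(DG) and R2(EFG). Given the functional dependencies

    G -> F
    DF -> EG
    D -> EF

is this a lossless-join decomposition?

No

Common attributes: R1 ∩ R2 = {G}.
Closure of {G}: G → F applies, adding F. So (G)⁺ = {FG}.
The closure contains neither all of R1 = {DG} nor all of R2 = {EFG}, so the common attributes are not a superkey of either fragment. The join is lossy.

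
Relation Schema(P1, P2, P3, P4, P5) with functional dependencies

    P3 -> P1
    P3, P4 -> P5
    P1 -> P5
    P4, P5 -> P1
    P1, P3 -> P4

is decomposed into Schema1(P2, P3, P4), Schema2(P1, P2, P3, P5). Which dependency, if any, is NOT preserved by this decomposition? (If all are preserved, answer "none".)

Check P4, P5 → P1: no single fragment contains all of {P1, P4, P5}, and the restricted closure of {P4, P5} across the fragments never reaches {P1}.
P3 → P1 is preserved.
P3, P4 → P5 is preserved.
P1 → P5 is preserved.
P1, P3 → P4 is preserved.

P4, P5 -> P1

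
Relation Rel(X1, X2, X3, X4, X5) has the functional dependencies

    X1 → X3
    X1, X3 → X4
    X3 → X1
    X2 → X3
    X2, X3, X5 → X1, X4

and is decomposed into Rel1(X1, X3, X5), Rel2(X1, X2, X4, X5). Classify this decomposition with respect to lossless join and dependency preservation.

Lossless test: (X1, X5)⁺ = {X1, X3, X4, X5}, which contains all of one fragment — lossless.
Dependency preservation: X1, X3 → X4; X2 → X3; X2, X3, X5 → X1, X4 are not contained in any single fragment, but the restricted closure of each left-hand side across the fragments still reaches the right-hand side; the remaining FDs each lie inside some fragment. All dependencies are preserved.

lossless and dependency-preserving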